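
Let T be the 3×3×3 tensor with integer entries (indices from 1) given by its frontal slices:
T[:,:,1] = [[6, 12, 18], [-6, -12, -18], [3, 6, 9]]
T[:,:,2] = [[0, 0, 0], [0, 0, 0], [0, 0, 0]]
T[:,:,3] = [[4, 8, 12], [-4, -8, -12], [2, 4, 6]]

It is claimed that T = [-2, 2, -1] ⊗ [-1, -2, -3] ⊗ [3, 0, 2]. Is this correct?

Yes

Reconstruct entrywise from the claimed factors. For example, T[1,3,1] = 18 and Σₗ aₗ[1]bₗ[3]cₗ[1] = (-2)·(-3)·(3) = 18; checking all 27 entries, every one matches. The claim holds.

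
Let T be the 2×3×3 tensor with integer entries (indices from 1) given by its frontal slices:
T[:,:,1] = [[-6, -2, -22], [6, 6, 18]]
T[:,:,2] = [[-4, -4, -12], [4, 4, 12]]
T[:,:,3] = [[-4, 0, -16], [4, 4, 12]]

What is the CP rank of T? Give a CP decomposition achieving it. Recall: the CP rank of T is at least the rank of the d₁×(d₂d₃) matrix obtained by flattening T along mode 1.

rank(T) = 2

Lower bound: the mode-3 unfolding of T (rows indexed by k, columns by (i,j) = (1,1), (1,2), (1,3), (2,1), (2,2), (2,3)) is [[-6, -2, -22, 6, 6, 18], [-4, -4, -12, 4, 4, 12], [-4, 0, -16, 4, 4, 12]].
There the 2×2 minor on rows k ∈ {1, 2}, columns (i,j) ∈ {(1,1), (1,2)} is det [[-6, -2], [-4, -4]] = 16 ≠ 0, so this unfolding has rank ≥ 2; CP rank is at least every unfolding rank, so rank(T) ≥ 2. (Flattening ranks never certify an upper bound on CP rank; for that we must actually write T with 2 rank-1 terms.)
Upper bound — finding two terms. Write S_k = T[:,:,k] for the frontal slices: S₁ = [[-6, -2, -22], [6, 6, 18]], S₂ = [[-4, -4, -12], [4, 4, 12]], S₃ = [[-4, 0, -16], [4, 4, 12]].
If T = a₁ ⊗ b₁ ⊗ c₁ + a₂ ⊗ b₂ ⊗ c₂ then each S_k = c₁[k]·a₁b₁ᵀ + c₂[k]·a₂b₂ᵀ. S₁ and S₂ are linearly independent, so a₁b₁ᵀ and a₂b₂ᵀ must span the same plane of matrices: they are the rank-1 matrices of the form x·S₁ + y·S₂.
The 2×2 minor of x·S₁ + y·S₂ on rows {1,2}, columns {1,2} is −24·x² − 16·xy = (-8)·(3·x + 2·y)(x), vanishing at (x:y) = (2:-3) and (0:1).
M₁ = 2·S₁ − 3·S₂ = [[0, 8, -8], [0, 0, 0]] = 8·[1, 0][0, 1, -1]ᵀ and M₂ = S₂ = [[-4, -4, -12], [4, 4, 12]] = (-4)·[1, -1][1, 1, 3]ᵀ, so take a₁ = [1, 0], b₁ = [0, 1, -1], a₂ = [1, -1], b₂ = [1, 1, 3].
Each slice is an integer combination of E₁ = a₁b₁ᵀ and E₂ = a₂b₂ᵀ: S₁ = 4·E₁ − 6·E₂, S₂ = −4·E₂, S₃ = 4·E₁ − 4·E₂; reading off coefficients, c₁ = [4, 0, 4] and c₂ = [-6, -4, -4].
Hence T = [1, 0] ⊗ [0, 1, -1] ⊗ [4, 0, 4] + [1, -1] ⊗ [1, 1, 3] ⊗ [-6, -4, -4], so rank(T) ≤ 2.
These bounds meet, so rank(T) = 2.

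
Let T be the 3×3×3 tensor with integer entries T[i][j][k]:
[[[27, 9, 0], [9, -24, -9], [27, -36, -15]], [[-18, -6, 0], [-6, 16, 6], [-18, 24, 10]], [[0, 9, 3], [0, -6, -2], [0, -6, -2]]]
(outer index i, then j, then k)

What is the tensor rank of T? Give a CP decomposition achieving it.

rank(T) = 2

Lower bound: in the mode-3 unfolding of T (rows indexed by k, columns by (i,j)) the 2×2 minor on rows k ∈ {0, 1}, columns (i,j) ∈ {(0,0), (0,1)} is det [[27, 9], [9, -24]] = -729 ≠ 0, so that unfolding has rank ≥ 2 and hence rank(T) ≥ 2 (CP rank is at least every unfolding rank, though it can be larger).
Upper bound: with S_k = T[:,:,k], the two rank-1 terms a₁b₁ᵀ, a₂b₂ᵀ are the rank-1 members of the pencil x·S₀ + y·S₁.
The 2×2 minor of x·S₀ + y·S₁ on rows {0,2}, columns {0,1} is −243·xy + 162·y² = (-81)·(3·x − 2·y)(y), vanishing at (x:y) = (2:3) and (1:0).
M₁ = 2·S₀ + 3·S₁ = [[81, -54, -54], [-54, 36, 36], [27, -18, -18]] = 9·[3, -2, 1][3, -2, -2]ᵀ and M₂ = S₀ = [[27, 9, 27], [-18, -6, -18], [0, 0, 0]] = 3·[3, -2, 0][3, 1, 3]ᵀ, so take a₁ = [3, -2, 1], b₁ = [3, -2, -2], a₂ = [3, -2, 0], b₂ = [3, 1, 3].
Each slice is an integer combination of E₁ = a₁b₁ᵀ and E₂ = a₂b₂ᵀ: S₀ = 3·E₂, S₁ = 3·E₁ − 2·E₂, S₂ = E₁ − E₂; reading off coefficients, c₁ = [0, 3, 1] and c₂ = [3, -2, -1].
Hence T = [3, -2, 1] (x) [3, -2, -2] (x) [0, 3, 1] + [3, -2, 0] (x) [3, 1, 3] (x) [3, -2, -1], so rank(T) ≤ 2.
These bounds meet, so rank(T) = 2.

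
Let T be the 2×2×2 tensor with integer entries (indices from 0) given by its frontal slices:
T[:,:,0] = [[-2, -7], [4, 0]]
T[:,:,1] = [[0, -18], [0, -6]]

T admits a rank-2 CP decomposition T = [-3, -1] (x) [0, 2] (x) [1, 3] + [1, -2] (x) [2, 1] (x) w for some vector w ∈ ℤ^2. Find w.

Subtract the known terms from T to get the rank-1 residual R = [1, -2] (x) [2, 1] (x) w, so R[i,j,k] = a[i]·b[j]·w[k]. Pick indices with nonzero a[0]·b[0] = (1)·(2) = 2. Only the fibre through (0,0,·) is needed: R[0,0,:] = T[0,0,:] − Σₗ aₗ[0]bₗ[0]cₗ = [-2, 0] − (-3)·(0)·[1, 3] = [-2, 0]. Then w[k] = R[0,0,k] / 2 for each k, giving w = [-2, 0] / 2 = [-1, 0].

w = [-1, 0]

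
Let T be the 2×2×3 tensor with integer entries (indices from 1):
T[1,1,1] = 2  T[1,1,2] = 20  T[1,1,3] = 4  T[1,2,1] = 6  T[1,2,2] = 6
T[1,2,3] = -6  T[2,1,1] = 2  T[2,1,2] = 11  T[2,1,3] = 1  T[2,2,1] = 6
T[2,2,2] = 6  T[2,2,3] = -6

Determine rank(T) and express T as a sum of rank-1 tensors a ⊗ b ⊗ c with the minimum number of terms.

Lower bound: the mode-2 unfolding of T (rows indexed by j, columns by (i,k) = (1,1), (1,2), (1,3), (2,1), (2,2), (2,3)) is [[2, 20, 4, 2, 11, 1], [6, 6, -6, 6, 6, -6]].
There the 2×2 minor on rows j ∈ {1, 2}, columns (i,k) ∈ {(1,1), (1,2)} is det [[2, 20], [6, 6]] = -108 ≠ 0, so this unfolding has rank ≥ 2; CP rank is at least every unfolding rank, so rank(T) ≥ 2. (Unfolding ranks only ever bound the CP rank from below — rank(T) can be strictly larger than all of them — so the matching upper bound has to come from an explicit 2-term decomposition.)
Upper bound — finding two terms. Write S_k = T[:,:,k] for the frontal slices: S₁ = [[2, 6], [2, 6]], S₂ = [[20, 6], [11, 6]], S₃ = [[4, -6], [1, -6]].
If T = a₁ ⊗ b₁ ⊗ c₁ + a₂ ⊗ b₂ ⊗ c₂ then each S_k = c₁[k]·a₁b₁ᵀ + c₂[k]·a₂b₂ᵀ. S₁ and S₂ are linearly independent, so a₁b₁ᵀ and a₂b₂ᵀ must span the same plane of matrices: they are the rank-1 matrices of the form x·S₁ + y·S₂.
det(x·S₁ + y·S₂) is 54·xy + 54·y² = 54·(y)(x + y), vanishing at (x:y) = (1:0) and (1:-1).
M₁ = S₁ = [[2, 6], [2, 6]] = 2·[1, 1][1, 3]ᵀ and M₂ = S₁ − S₂ = [[-18, 0], [-9, 0]] = (-9)·[2, 1][1, 0]ᵀ, so take a₁ = [1, 1], b₁ = [1, 3], a₂ = [2, 1], b₂ = [1, 0].
Each slice is an integer combination of E₁ = a₁b₁ᵀ and E₂ = a₂b₂ᵀ: S₁ = 2·E₁, S₂ = 2·E₁ + 9·E₂, S₃ = −2·E₁ + 3·E₂; reading off coefficients, c₁ = [2, 2, -2] and c₂ = [0, 9, 3].
Hence T = [1, 1] ⊗ [1, 3] ⊗ [2, 2, -2] + [2, 1] ⊗ [1, 0] ⊗ [0, 9, 3], so rank(T) ≤ 2.
These bounds meet, so rank(T) = 2.
Check entry T[2,2,2] = 6: (1)·(3)·(2) + (1)·(0)·(9) = 6.

rank(T) = 2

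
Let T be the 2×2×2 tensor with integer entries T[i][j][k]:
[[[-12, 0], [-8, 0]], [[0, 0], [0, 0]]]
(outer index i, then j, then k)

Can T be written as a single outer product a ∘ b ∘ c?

Yes

The mode-1 fibre T[:,0,0] = [-12, 0] gives a = [1, 0] (primitive direction); the mode-2 fibre T[0,:,0] = [-12, -8] gives b = [3, 2]; then c[k] = T[0,0,k] / (a[0]·b[0]) = [-12, 0] / 3 = [-4, 0].
Expanding [1, 0] ∘ [3, 2] ∘ [-4, 0] reproduces all 8 entries of T, so T = [1, 0] ∘ [3, 2] ∘ [-4, 0] and rank(T) ≤ 1.
Equivalently every frontal slice T[:,:,k] is c[k] times the rank-1 matrix [1, 0] ∘ [3, 2]. So T has rank 1 (it is nonzero).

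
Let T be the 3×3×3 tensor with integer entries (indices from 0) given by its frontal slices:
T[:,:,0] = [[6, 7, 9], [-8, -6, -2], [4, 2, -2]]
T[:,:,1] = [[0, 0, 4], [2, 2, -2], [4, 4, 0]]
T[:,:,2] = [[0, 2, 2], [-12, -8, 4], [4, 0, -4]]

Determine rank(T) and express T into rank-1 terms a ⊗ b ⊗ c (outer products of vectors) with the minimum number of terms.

Lower bound: the mode-2 unfolding of T (rows indexed by j, columns by (i,k) = (0,0), (0,1), (0,2), (1,0), (1,1), (1,2), (2,0), (2,1), (2,2)) is [[6, 0, 0, -8, 2, -12, 4, 4, 4], [7, 0, 2, -6, 2, -8, 2, 4, 0], [9, 4, 2, -2, -2, 4, -2, 0, -4]].
There the 3×3 minor on rows j ∈ {0, 1, 2}, columns (i,k) ∈ {(0,0), (0,1), (0,2)} is det [[6, 0, 0], [7, 0, 2], [9, 4, 2]] = -48 ≠ 0, so this unfolding has rank ≥ 3; CP rank is at least every unfolding rank, so rank(T) ≥ 3. (This is only a lower bound: in general the CP rank may exceed every unfolding rank, so we still need to exhibit 3 rank-1 terms summing to T.)
Upper bound: T is a sum of 3 rank-1 terms, T = [1, -1, -1] ⊗ [1, 1, 0] ⊗ [0, -4, 4] + [1, 2, -2] ⊗ [2, 1, -1] ⊗ [-1, 0, -2] + [2, -1, 0] ⊗ [1, 1, 1] ⊗ [4, 2, 0] (written with every a and b primitive with positive leading entry and the scale carried by c; CP decompositions are not unique, and this one is verified by expanding entrywise), so rank(T) ≤ 3.
These bounds meet, so rank(T) = 3.

rank(T) = 3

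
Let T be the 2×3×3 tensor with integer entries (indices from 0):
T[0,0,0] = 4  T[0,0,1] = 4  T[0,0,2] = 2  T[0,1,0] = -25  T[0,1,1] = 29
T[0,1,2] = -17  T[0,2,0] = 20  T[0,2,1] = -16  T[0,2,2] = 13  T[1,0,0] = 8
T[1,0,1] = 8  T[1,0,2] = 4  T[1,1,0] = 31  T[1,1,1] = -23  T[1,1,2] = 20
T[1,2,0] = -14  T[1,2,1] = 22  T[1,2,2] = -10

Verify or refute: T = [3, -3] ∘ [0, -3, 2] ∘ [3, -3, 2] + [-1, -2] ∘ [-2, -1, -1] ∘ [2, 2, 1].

Reconstruct entrywise from the claimed factors. For example, T[1,1,1] = -23 and Σₗ aₗ[1]bₗ[1]cₗ[1] = (-3)·(-3)·(-3) + (-2)·(-1)·(2) = -23; checking all 18 entries, every one matches. The claim holds.

Yes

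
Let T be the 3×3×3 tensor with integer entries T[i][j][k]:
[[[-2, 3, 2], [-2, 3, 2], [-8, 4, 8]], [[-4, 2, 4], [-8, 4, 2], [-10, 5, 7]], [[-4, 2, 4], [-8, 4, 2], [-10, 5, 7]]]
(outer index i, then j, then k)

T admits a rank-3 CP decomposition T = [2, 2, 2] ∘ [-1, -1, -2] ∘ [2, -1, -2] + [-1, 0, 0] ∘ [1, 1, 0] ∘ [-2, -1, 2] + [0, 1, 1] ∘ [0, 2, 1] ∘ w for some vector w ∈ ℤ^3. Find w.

Subtract the known terms from T to get the rank-1 residual R = [0, 1, 1] ∘ [0, 2, 1] ∘ w, so R[i,j,k] = a[i]·b[j]·w[k]. Pick indices with nonzero a[1]·b[1] = (1)·(2) = 2. Only the fibre through (1,1,·) is needed: R[1,1,:] = T[1,1,:] − Σₗ aₗ[1]bₗ[1]cₗ = [-8, 4, 2] − (2)·(-1)·[2, -1, -2] − (0)·(1)·[-2, -1, 2] = [-4, 2, -2]. Then w[k] = R[1,1,k] / 2 for each k, giving w = [-4, 2, -2] / 2 = [-2, 1, -1].

w = [-2, 1, -1]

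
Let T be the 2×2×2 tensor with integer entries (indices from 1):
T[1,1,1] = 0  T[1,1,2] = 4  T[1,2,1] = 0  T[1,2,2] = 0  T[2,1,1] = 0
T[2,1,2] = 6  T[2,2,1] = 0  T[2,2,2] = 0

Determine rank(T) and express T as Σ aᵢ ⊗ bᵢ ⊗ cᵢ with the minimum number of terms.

rank(T) = 1

Lower bound: T ≠ 0 (e.g. T[1,1,2] = 4), so rank(T) ≥ 1.
Upper bound: if T = a ⊗ b ⊗ c then every fibre of T is a multiple of the corresponding factor, so read the factors off the fibres through the nonzero entry T[1,1,2] = 4.
The mode-1 fibre T[:,1,2] = [4, 6] gives a = (2, 3) (primitive direction); the mode-2 fibre T[1,:,2] = [4, 0] gives b = (1, 0); then c[k] = T[1,1,k] / (a[1]·b[1]) = [0, 4] / 2 = (0, 2).
Expanding (2, 3) ⊗ (1, 0) ⊗ (0, 2) reproduces all 8 entries of T, so T = (2, 3) ⊗ (1, 0) ⊗ (0, 2) and rank(T) ≤ 1.
These bounds meet, so rank(T) = 1.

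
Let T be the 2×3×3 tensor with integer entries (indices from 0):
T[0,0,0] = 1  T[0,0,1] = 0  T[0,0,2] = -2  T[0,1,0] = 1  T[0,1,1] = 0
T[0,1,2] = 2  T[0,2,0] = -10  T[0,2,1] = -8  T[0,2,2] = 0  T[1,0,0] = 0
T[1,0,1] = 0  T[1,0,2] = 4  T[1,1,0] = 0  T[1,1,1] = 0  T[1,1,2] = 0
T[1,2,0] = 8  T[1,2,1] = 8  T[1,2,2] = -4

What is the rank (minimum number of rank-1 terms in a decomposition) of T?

3

Lower bound: the mode-3 unfolding of T (rows indexed by k, columns by (i,j) = (0,0), (0,1), (0,2), (1,0), (1,1), (1,2)) is [[1, 1, -10, 0, 0, 8], [0, 0, -8, 0, 0, 8], [-2, 2, 0, 4, 0, -4]].
There the 3×3 minor on rows k ∈ {0, 1, 2}, columns (i,j) ∈ {(0,0), (0,1), (0,2)} is det [[1, 1, -10], [0, 0, -8], [-2, 2, 0]] = 32 ≠ 0, so this unfolding has rank ≥ 3; CP rank is at least every unfolding rank, so rank(T) ≥ 3. (Unfolding ranks only ever bound the CP rank from below — rank(T) can be strictly larger than all of them — so the matching upper bound has to come from an explicit 3-term decomposition.)
Upper bound: T is a sum of 3 rank-1 terms, T = [1, -1] ⊗ [0, 0, 1] ⊗ [-8, -8, 8] + [1, -1] ⊗ [1, 0, 1] ⊗ [0, 0, -4] + [1, 0] ⊗ [1, 1, -2] ⊗ [1, 0, 2] (one valid choice — decompositions are not unique — normalised so each a, b is primitive with positive first nonzero entry; check it by expanding all entries), so rank(T) ≤ 3.
These bounds meet, so rank(T) = 3.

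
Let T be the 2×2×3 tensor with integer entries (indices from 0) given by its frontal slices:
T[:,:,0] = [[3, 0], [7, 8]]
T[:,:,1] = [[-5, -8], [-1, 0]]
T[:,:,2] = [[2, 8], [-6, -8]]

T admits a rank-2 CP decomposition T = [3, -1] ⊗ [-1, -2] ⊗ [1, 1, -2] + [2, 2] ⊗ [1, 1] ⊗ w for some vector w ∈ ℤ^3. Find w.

Subtract the known terms from T to get the rank-1 residual R = [2, 2] ⊗ [1, 1] ⊗ w, so R[i,j,k] = a[i]·b[j]·w[k]. Pick indices with nonzero a[0]·b[0] = (2)·(1) = 2. Only the fibre through (0,0,·) is needed: R[0,0,:] = T[0,0,:] − Σₗ aₗ[0]bₗ[0]cₗ = [3, -5, 2] − (3)·(-1)·[1, 1, -2] = [6, -2, -4]. Then w[k] = R[0,0,k] / 2 for each k, giving w = [6, -2, -4] / 2 = [3, -1, -2].

w = [3, -1, -2]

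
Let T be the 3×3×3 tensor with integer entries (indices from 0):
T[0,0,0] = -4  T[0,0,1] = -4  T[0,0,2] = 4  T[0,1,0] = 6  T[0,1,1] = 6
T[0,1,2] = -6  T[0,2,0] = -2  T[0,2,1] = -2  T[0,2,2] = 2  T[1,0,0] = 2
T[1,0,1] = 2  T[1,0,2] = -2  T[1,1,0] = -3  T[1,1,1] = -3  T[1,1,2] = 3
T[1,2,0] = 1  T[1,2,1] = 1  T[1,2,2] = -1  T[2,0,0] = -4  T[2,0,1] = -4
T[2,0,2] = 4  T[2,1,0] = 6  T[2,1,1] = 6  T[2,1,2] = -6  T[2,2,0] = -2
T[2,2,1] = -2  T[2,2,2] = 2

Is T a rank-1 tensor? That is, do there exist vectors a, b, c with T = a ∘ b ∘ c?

If T = a ∘ b ∘ c then every fibre of T is a multiple of the corresponding factor, so read the factors off the fibres through the nonzero entry T[0,0,0] = -4.
The mode-1 fibre T[:,0,0] = [-4, 2, -4] gives a = (2, -1, 2) (primitive direction); the mode-2 fibre T[0,:,0] = [-4, 6, -2] gives b = (2, -3, 1); then c[k] = T[0,0,k] / (a[0]·b[0]) = [-4, -4, 4] / 4 = (-1, -1, 1).
Expanding (2, -1, 2) ∘ (2, -3, 1) ∘ (-1, -1, 1) reproduces all 27 entries of T, so T = (2, -1, 2) ∘ (2, -3, 1) ∘ (-1, -1, 1) and rank(T) ≤ 1.
Equivalently every frontal slice T[:,:,k] is c[k] times the rank-1 matrix (2, -1, 2) ∘ (2, -3, 1). So T has rank 1 (it is nonzero).

Yes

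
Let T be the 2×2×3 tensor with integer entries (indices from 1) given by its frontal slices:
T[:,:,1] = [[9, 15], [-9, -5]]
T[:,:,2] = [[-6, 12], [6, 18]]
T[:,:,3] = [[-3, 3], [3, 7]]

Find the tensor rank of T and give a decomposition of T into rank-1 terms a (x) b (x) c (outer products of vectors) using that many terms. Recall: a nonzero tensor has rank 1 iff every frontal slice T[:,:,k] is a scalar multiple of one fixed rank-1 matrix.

Lower bound: the mode-3 unfolding of T (rows indexed by k, columns by (i,j) = (1,1), (1,2), (2,1), (2,2)) is [[9, 15, -9, -5], [-6, 12, 6, 18], [-3, 3, 3, 7]].
There the 2×2 minor on rows k ∈ {1, 2}, columns (i,j) ∈ {(1,1), (1,2)} is det [[9, 15], [-6, 12]] = 198 ≠ 0, so this unfolding has rank ≥ 2; CP rank is at least every unfolding rank, so rank(T) ≥ 2. (Unfolding ranks only ever bound the CP rank from below — rank(T) can be strictly larger than all of them — so the matching upper bound has to come from an explicit 2-term decomposition.)
Upper bound — finding two terms. Write S_k = T[:,:,k] for the frontal slices: S₁ = [[9, 15], [-9, -5]], S₂ = [[-6, 12], [6, 18]], S₃ = [[-3, 3], [3, 7]].
If T = a₁ (x) b₁ (x) c₁ + a₂ (x) b₂ (x) c₂ then each S_k = c₁[k]·a₁b₁ᵀ + c₂[k]·a₂b₂ᵀ. S₁ and S₂ are linearly independent, so a₁b₁ᵀ and a₂b₂ᵀ must span the same plane of matrices: they are the rank-1 matrices of the form x·S₁ + y·S₂.
det(x·S₁ + y·S₂) is 90·x² + 210·xy − 180·y² = 30·(x + 3·y)(3·x − 2·y), vanishing at (x:y) = (3:-1) and (2:3).
M₁ = 3·S₁ − S₂ = [[33, 33], [-33, -33]] = 33·[1, -1][1, 1]ᵀ and M₂ = 2·S₁ + 3·S₂ = [[0, 66], [0, 44]] = 22·[3, 2][0, 1]ᵀ, so take a₁ = [1, -1], b₁ = [1, 1], a₂ = [3, 2], b₂ = [0, 1].
Each slice is an integer combination of E₁ = a₁b₁ᵀ and E₂ = a₂b₂ᵀ: S₁ = 9·E₁ + 2·E₂, S₂ = −6·E₁ + 6·E₂, S₃ = −3·E₁ + 2·E₂; reading off coefficients, c₁ = [9, -6, -3] and c₂ = [2, 6, 2].
Hence T = [1, -1] (x) [1, 1] (x) [9, -6, -3] + [3, 2] (x) [0, 1] (x) [2, 6, 2], so rank(T) ≤ 2.
These bounds meet, so rank(T) = 2.
Check entry T[1,2,1] = 15: (1)·(1)·(9) + (3)·(1)·(2) = 15.

rank(T) = 2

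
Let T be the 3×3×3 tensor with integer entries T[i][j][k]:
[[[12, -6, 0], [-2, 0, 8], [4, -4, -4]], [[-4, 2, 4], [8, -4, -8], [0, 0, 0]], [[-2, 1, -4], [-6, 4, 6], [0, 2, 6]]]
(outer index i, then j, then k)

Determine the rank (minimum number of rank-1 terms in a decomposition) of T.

3

Lower bound: the mode-2 unfolding of T (rows indexed by j, columns by (i,k) = (0,0), (0,1), (0,2), (1,0), (1,1), (1,2), (2,0), (2,1), (2,2)) is [[12, -6, 0, -4, 2, 4, -2, 1, -4], [-2, 0, 8, 8, -4, -8, -6, 4, 6], [4, -4, -4, 0, 0, 0, 0, 2, 6]].
There the 3×3 minor on rows j ∈ {0, 1, 2}, columns (i,k) ∈ {(0,0), (0,1), (0,2)} is det [[12, -6, 0], [-2, 0, 8], [4, -4, -4]] = 240 ≠ 0, so this unfolding has rank ≥ 3; CP rank is at least every unfolding rank, so rank(T) ≥ 3. (Flattening ranks never certify an upper bound on CP rank; for that we must actually write T with 3 rank-1 terms.)
Upper bound: T is a sum of 3 rank-1 terms, T = [1, 0, -1] (x) [0, 1, 2] (x) [-2, 0, -4] + [2, -2, 1] (x) [1, -2, 0] (x) [2, -1, -2] + [2, 0, -1] (x) [1, 1, 1] (x) [4, -2, 2] (written with every a and b primitive with positive leading entry and the scale carried by c; CP decompositions are not unique, and this one is verified by expanding entrywise), so rank(T) ≤ 3.
These bounds meet, so rank(T) = 3.
Check entry T[2,2,1] = 2: (-1)·(2)·(0) + (1)·(0)·(-1) + (-1)·(1)·(-2) = 2.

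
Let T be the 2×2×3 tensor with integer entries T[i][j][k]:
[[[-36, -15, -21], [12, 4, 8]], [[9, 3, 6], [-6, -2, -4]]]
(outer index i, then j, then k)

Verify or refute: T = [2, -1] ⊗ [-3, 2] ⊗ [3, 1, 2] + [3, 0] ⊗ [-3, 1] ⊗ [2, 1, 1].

No

Reconstruct entry (0,1,0) from the claimed factors: Σₗ aₗ[0]bₗ[1]cₗ[0] = (2)·(2)·(3) + (3)·(1)·(2) = 18, but T[0,1,0] = 12. The claim is false.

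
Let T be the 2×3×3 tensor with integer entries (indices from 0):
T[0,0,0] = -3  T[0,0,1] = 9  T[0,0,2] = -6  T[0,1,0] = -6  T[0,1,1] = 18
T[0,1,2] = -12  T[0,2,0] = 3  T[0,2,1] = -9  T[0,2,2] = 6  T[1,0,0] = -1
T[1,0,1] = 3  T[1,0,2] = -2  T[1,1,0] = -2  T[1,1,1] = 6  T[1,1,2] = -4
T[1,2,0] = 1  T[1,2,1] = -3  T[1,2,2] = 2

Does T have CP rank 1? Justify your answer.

Yes

If T = a ∘ b ∘ c then every fibre of T is a multiple of the corresponding factor, so read the factors off the fibres through the nonzero entry T[0,0,0] = -3.
The mode-1 fibre T[:,0,0] = [-3, -1] gives a = [3, 1] (primitive direction); the mode-2 fibre T[0,:,0] = [-3, -6, 3] gives b = [1, 2, -1]; then c[k] = T[0,0,k] / (a[0]·b[0]) = [-3, 9, -6] / 3 = [-1, 3, -2].
Expanding [3, 1] ∘ [1, 2, -1] ∘ [-1, 3, -2] reproduces all 18 entries of T, so T = [3, 1] ∘ [1, 2, -1] ∘ [-1, 3, -2] and rank(T) ≤ 1.
Equivalently every frontal slice T[:,:,k] is c[k] times the rank-1 matrix [3, 1] ∘ [1, 2, -1]. So T has rank 1 (it is nonzero).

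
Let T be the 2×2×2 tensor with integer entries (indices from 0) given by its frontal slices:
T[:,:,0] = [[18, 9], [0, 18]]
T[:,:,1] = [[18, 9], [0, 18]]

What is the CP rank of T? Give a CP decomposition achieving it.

rank(T) = 2

Lower bound: the mode-2 unfolding of T (rows indexed by j, columns by (i,k) = (0,0), (0,1), (1,0), (1,1)) is [[18, 18, 0, 0], [9, 9, 18, 18]].
There the 2×2 minor on rows j ∈ {0, 1}, columns (i,k) ∈ {(0,0), (1,0)} is det [[18, 0], [9, 18]] = 324 ≠ 0, so this unfolding has rank ≥ 2; CP rank is at least every unfolding rank, so rank(T) ≥ 2. (This is only a lower bound: in general the CP rank may exceed every unfolding rank, so we still need to exhibit 2 rank-1 terms summing to T.)
Upper bound — finding two terms. Every mode-3 slice of T is a multiple of one matrix: T[:,:,k] = c[k]·M with c = [1, 1] and M = [[18, 9], [0, 18]] (rows indexed by i, columns by j). So it suffices to write M as a sum of two rank-1 matrices.
Splitting M by its rows (i = 0, 1), M = [1, 0][18, 9]ᵀ + [0, 1][0, 18]ᵀ.
Hence T = [1, 0] ⊗ [18, 9] ⊗ [1, 1] + [0, 1] ⊗ [0, 18] ⊗ [1, 1], so rank(T) ≤ 2.
These bounds meet, so rank(T) = 2.
Check entry T[1,0,0] = 0: (0)·(18)·(1) + (1)·(0)·(1) = 0.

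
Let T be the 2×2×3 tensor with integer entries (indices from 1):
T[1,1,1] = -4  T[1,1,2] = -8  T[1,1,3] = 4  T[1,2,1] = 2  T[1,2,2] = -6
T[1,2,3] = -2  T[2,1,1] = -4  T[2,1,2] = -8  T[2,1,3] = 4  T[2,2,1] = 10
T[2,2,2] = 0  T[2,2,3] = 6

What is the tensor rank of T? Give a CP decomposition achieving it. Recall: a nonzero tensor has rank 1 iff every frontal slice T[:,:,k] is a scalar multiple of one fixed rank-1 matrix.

rank(T) = 3

Lower bound: the mode-3 unfolding of T (rows indexed by k, columns by (i,j) = (1,1), (1,2), (2,1), (2,2)) is [[-4, 2, -4, 10], [-8, -6, -8, 0], [4, -2, 4, 6]].
There the 3×3 minor on rows k ∈ {1, 2, 3}, columns (i,j) ∈ {(1,1), (1,2), (2,2)} is det [[-4, 2, 10], [-8, -6, 0], [4, -2, 6]] = 640 ≠ 0, so this unfolding has rank ≥ 3; CP rank is at least every unfolding rank, so rank(T) ≥ 3. (Flattening ranks never certify an upper bound on CP rank; for that we must actually write T with 3 rank-1 terms.)
Upper bound: T is a sum of 3 rank-1 terms, T = [1, 0] ⊗ [0, 1] ⊗ [-4, -8, -4] + [1, 1] ⊗ [2, -1] ⊗ [-2, -4, 2] + [1, 2] ⊗ [0, 1] ⊗ [4, -2, 4] (one valid choice — decompositions are not unique — normalised so each a, b is primitive with positive first nonzero entry; check it by expanding all entries), so rank(T) ≤ 3.
These bounds meet, so rank(T) = 3.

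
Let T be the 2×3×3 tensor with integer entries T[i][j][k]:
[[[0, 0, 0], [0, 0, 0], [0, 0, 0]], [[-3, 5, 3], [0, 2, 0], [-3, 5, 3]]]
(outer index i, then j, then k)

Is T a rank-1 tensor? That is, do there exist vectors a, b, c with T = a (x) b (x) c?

No

The mode-3 unfolding of T (rows indexed by k, columns by (i,j) = (0,0), (0,1), (0,2), (1,0), (1,1), (1,2)) is [[0, 0, 0, -3, 0, -3], [0, 0, 0, 5, 2, 5], [0, 0, 0, 3, 0, 3]].
There the 2×2 minor on rows k ∈ {0, 1}, columns (i,j) ∈ {(1,0), (1,1)} is det [[-3, 0], [5, 2]] = -6 ≠ 0, so this unfolding has rank ≥ 2; CP rank is at least every unfolding rank, so rank(T) ≥ 2.
In particular rank(T) ≥ 2 > 1, so T is not rank-1.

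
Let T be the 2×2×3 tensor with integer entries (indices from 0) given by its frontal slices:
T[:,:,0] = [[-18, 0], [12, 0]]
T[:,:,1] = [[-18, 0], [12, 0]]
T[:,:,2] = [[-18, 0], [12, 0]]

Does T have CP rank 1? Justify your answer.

If T = a ⊗ b ⊗ c then every fibre of T is a multiple of the corresponding factor, so read the factors off the fibres through the nonzero entry T[0,0,0] = -18.
The mode-1 fibre T[:,0,0] = [-18, 12] gives a = [3, -2] (primitive direction); the mode-2 fibre T[0,:,0] = [-18, 0] gives b = [1, 0]; then c[k] = T[0,0,k] / (a[0]·b[0]) = [-18, -18, -18] / 3 = [-6, -6, -6].
Expanding [3, -2] ⊗ [1, 0] ⊗ [-6, -6, -6] reproduces all 12 entries of T, so T = [3, -2] ⊗ [1, 0] ⊗ [-6, -6, -6] and rank(T) ≤ 1.
Equivalently every frontal slice T[:,:,k] is c[k] times the rank-1 matrix [3, -2] ⊗ [1, 0]. So T has rank 1 (it is nonzero).

Yes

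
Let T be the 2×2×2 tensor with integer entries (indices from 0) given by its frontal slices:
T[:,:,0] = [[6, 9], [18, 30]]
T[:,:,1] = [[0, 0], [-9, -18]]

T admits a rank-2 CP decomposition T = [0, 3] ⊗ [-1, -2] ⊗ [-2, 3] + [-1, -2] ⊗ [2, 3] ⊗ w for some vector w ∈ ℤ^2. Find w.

w = [-3, 0]

Subtract the known terms from T to get the rank-1 residual R = [-1, -2] ⊗ [2, 3] ⊗ w, so R[i,j,k] = a[i]·b[j]·w[k]. Pick indices with nonzero a[0]·b[0] = (-1)·(2) = -2. Only the fibre through (0,0,·) is needed: R[0,0,:] = T[0,0,:] − Σₗ aₗ[0]bₗ[0]cₗ = [6, 0] − (0)·(-1)·[-2, 3] = [6, 0]. Then w[k] = R[0,0,k] / -2 for each k, giving w = [6, 0] / -2 = [-3, 0].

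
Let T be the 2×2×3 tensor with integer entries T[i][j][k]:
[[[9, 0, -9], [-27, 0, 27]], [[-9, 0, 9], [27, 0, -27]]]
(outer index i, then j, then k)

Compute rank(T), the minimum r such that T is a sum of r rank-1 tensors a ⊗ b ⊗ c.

1

Lower bound: T ≠ 0 (e.g. T[0,0,0] = 9), so rank(T) ≥ 1.
Upper bound: if T = a ⊗ b ⊗ c then every fibre of T is a multiple of the corresponding factor, so read the factors off the fibres through the nonzero entry T[0,0,0] = 9.
The mode-1 fibre T[:,0,0] = [9, -9] gives a = [1, -1] (primitive direction); the mode-2 fibre T[0,:,0] = [9, -27] gives b = [1, -3]; then c[k] = T[0,0,k] / (a[0]·b[0]) = [9, 0, -9] / 1 = [9, 0, -9].
Expanding [1, -1] ⊗ [1, -3] ⊗ [9, 0, -9] reproduces all 12 entries of T, so T = [1, -1] ⊗ [1, -3] ⊗ [9, 0, -9] and rank(T) ≤ 1.
These bounds meet, so rank(T) = 1.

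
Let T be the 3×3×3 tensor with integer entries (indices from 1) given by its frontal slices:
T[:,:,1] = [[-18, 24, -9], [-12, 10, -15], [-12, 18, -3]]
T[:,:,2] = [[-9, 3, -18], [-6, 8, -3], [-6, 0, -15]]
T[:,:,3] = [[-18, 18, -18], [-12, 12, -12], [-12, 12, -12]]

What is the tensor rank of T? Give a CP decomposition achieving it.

Lower bound: the mode-2 unfolding of T (rows indexed by j, columns by (i,k) = (1,1), (1,2), (1,3), (2,1), (2,2), (2,3), (3,1), (3,2), (3,3)) is [[-18, -9, -18, -12, -6, -12, -12, -6, -12], [24, 3, 18, 10, 8, 12, 18, 0, 12], [-9, -18, -18, -15, -3, -12, -3, -15, -12]].
There the 2×2 minor on rows j ∈ {1, 2}, columns (i,k) ∈ {(1,1), (1,2)} is det [[-18, -9], [24, 3]] = 162 ≠ 0, so this unfolding has rank ≥ 2; CP rank is at least every unfolding rank, so rank(T) ≥ 2. (Unfolding ranks only ever bound the CP rank from below — rank(T) can be strictly larger than all of them — so the matching upper bound has to come from an explicit 2-term decomposition.)
Upper bound — finding two terms. Write S_k = T[:,:,k] for the frontal slices: S₁ = [[-18, 24, -9], [-12, 10, -15], [-12, 18, -3]], S₂ = [[-9, 3, -18], [-6, 8, -3], [-6, 0, -15]], S₃ = [[-18, 18, -18], [-12, 12, -12], [-12, 12, -12]].
If T = a₁ ⊗ b₁ ⊗ c₁ + a₂ ⊗ b₂ ⊗ c₂ then each S_k = c₁[k]·a₁b₁ᵀ + c₂[k]·a₂b₂ᵀ. S₁ and S₂ are linearly independent, so a₁b₁ᵀ and a₂b₂ᵀ must span the same plane of matrices: they are the rank-1 matrices of the form x·S₁ + y·S₂.
The 2×2 minor of x·S₁ + y·S₂ on rows {1,2}, columns {1,2} is 108·x² − 54·xy − 54·y² = 54·(x − y)(2·x + y), vanishing at (x:y) = (1:1) and (1:-2).
M₁ = S₁ + S₂ = [[-27, 27, -27], [-18, 18, -18], [-18, 18, -18]] = (-9)·(3, 2, 2)(1, -1, 1)ᵀ and M₂ = S₁ − 2·S₂ = [[0, 18, 27], [0, -6, -9], [0, 18, 27]] = 3·(3, -1, 3)(0, 2, 3)ᵀ, so take a₁ = (3, 2, 2), b₁ = (1, -1, 1), a₂ = (3, -1, 3), b₂ = (0, 2, 3).
Each slice is an integer combination of E₁ = a₁b₁ᵀ and E₂ = a₂b₂ᵀ: S₁ = −6·E₁ + E₂, S₂ = −3·E₁ − E₂, S₃ = −6·E₁; reading off coefficients, c₁ = (-6, -3, -6) and c₂ = (1, -1, 0).
Hence T = (3, 2, 2) ⊗ (1, -1, 1) ⊗ (-6, -3, -6) + (3, -1, 3) ⊗ (0, 2, 3) ⊗ (1, -1, 0), so rank(T) ≤ 2.
These bounds meet, so rank(T) = 2.
Check entry T[2,3,2] = -3: (2)·(1)·(-3) + (-1)·(3)·(-1) = -3.

rank(T) = 2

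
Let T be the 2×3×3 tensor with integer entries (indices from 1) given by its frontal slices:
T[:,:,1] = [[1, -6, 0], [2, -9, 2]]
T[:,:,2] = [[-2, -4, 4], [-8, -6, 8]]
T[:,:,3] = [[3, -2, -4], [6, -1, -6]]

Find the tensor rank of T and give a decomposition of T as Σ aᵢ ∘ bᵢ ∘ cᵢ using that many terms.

Lower bound: the mode-3 unfolding of T (rows indexed by k, columns by (i,j) = (1,1), (1,2), (1,3), (2,1), (2,2), (2,3)) is [[1, -6, 0, 2, -9, 2], [-2, -4, 4, -8, -6, 8], [3, -2, -4, 6, -1, -6]].
There the 3×3 minor on rows k ∈ {1, 2, 3}, columns (i,j) ∈ {(1,1), (1,2), (2,1)} is det [[1, -6, 2], [-2, -4, -8], [3, -2, 6]] = 64 ≠ 0, so this unfolding has rank ≥ 3; CP rank is at least every unfolding rank, so rank(T) ≥ 3. (This is only a lower bound: in general the CP rank may exceed every unfolding rank, so we still need to exhibit 3 rank-1 terms summing to T.)
Upper bound: T is a sum of 3 rank-1 terms, T = [0, 1] ∘ [2, -1, 0] ∘ [1, -2, 1] + [1, 1] ∘ [1, -2, -1] ∘ [2, 0, 2] + [1, 2] ∘ [1, 2, -2] ∘ [-1, -2, 1] (one valid choice — decompositions are not unique — normalised so each a, b is primitive with positive first nonzero entry; check it by expanding all entries), so rank(T) ≤ 3.
These bounds meet, so rank(T) = 3.

rank(T) = 3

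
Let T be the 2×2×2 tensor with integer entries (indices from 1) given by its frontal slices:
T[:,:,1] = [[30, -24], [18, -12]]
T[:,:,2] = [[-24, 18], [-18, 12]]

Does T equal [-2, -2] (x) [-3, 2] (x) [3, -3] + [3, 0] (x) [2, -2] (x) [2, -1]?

Reconstruct entrywise from the claimed factors. For example, T[2,1,1] = 18 and Σₗ aₗ[2]bₗ[1]cₗ[1] = (-2)·(-3)·(3) + (0)·(2)·(2) = 18; checking all 8 entries, every one matches. The claim holds.

Yes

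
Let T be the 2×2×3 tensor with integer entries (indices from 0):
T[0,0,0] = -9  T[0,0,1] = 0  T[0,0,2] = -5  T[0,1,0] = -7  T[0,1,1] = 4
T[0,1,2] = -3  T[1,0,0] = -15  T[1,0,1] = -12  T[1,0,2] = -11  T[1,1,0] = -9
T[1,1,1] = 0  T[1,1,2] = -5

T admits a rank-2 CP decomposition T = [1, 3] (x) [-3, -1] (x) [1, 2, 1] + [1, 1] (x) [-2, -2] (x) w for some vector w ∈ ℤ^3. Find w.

Subtract the known terms from T to get the rank-1 residual R = [1, 1] (x) [-2, -2] (x) w, so R[i,j,k] = a[i]·b[j]·w[k]. Pick indices with nonzero a[0]·b[0] = (1)·(-2) = -2. Only the fibre through (0,0,·) is needed: R[0,0,:] = T[0,0,:] − Σₗ aₗ[0]bₗ[0]cₗ = [-9, 0, -5] − (1)·(-3)·[1, 2, 1] = [-6, 6, -2]. Then w[k] = R[0,0,k] / -2 for each k, giving w = [-6, 6, -2] / -2 = [3, -3, 1].

w = [3, -3, 1]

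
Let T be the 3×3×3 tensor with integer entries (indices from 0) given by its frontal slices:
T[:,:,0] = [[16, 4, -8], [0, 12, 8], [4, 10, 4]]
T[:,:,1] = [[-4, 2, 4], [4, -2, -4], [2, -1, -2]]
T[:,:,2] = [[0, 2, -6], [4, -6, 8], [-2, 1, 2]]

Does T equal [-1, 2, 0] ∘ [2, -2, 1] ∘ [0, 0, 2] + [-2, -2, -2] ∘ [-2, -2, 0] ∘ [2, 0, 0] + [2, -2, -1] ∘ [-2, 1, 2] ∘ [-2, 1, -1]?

Reconstruct entrywise from the claimed factors. For example, T[2,2,0] = 4 and Σₗ aₗ[2]bₗ[2]cₗ[0] = (0)·(1)·(0) + (-2)·(0)·(2) + (-1)·(2)·(-2) = 4; checking all 27 entries, every one matches. The claim holds.

Yes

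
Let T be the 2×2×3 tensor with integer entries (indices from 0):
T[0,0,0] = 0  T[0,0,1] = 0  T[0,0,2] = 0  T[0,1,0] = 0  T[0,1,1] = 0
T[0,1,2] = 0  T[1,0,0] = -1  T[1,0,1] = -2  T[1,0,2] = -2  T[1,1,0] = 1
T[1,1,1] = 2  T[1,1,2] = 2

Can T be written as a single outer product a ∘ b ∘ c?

Yes

The mode-1 fibre T[:,0,0] = [0, -1] gives a = [0, 1] (primitive direction); the mode-2 fibre T[1,:,0] = [-1, 1] gives b = [1, -1]; then c[k] = T[1,0,k] / (a[1]·b[0]) = [-1, -2, -2] / 1 = [-1, -2, -2].
Expanding [0, 1] ∘ [1, -1] ∘ [-1, -2, -2] reproduces all 12 entries of T, so T = [0, 1] ∘ [1, -1] ∘ [-1, -2, -2] and rank(T) ≤ 1.
Equivalently every frontal slice T[:,:,k] is c[k] times the rank-1 matrix [0, 1] ∘ [1, -1]. So T has rank 1 (it is nonzero).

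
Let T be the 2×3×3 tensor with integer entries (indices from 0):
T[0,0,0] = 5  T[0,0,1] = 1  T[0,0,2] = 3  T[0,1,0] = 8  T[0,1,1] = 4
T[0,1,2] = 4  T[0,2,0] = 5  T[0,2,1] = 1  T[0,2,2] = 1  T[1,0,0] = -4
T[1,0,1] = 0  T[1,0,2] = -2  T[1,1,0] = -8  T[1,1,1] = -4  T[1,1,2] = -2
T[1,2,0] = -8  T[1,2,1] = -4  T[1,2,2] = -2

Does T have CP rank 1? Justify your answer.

No

The mode-2 unfolding of T (rows indexed by j, columns by (i,k) = (0,0), (0,1), (0,2), (1,0), (1,1), (1,2)) is [[5, 1, 3, -4, 0, -2], [8, 4, 4, -8, -4, -2], [5, 1, 1, -8, -4, -2]].
There the 3×3 minor on rows j ∈ {0, 1, 2}, columns (i,k) ∈ {(0,0), (0,1), (0,2)} is det [[5, 1, 3], [8, 4, 4], [5, 1, 1]] = -24 ≠ 0, so this unfolding has rank ≥ 3; CP rank is at least every unfolding rank, so rank(T) ≥ 3.
In particular rank(T) ≥ 3 > 1, so T is not rank-1.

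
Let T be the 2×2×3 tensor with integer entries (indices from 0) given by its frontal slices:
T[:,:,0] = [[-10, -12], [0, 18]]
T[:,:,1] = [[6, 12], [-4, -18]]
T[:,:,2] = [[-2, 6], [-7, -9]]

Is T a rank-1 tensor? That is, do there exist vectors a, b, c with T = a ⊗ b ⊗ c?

The mode-3 unfolding of T (rows indexed by k, columns by (i,j) = (0,0), (0,1), (1,0), (1,1)) is [[-10, -12, 0, 18], [6, 12, -4, -18], [-2, 6, -7, -9]].
There the 2×2 minor on rows k ∈ {0, 1}, columns (i,j) ∈ {(0,0), (0,1)} is det [[-10, -12], [6, 12]] = -48 ≠ 0, so this unfolding has rank ≥ 2; CP rank is at least every unfolding rank, so rank(T) ≥ 2.
In particular rank(T) ≥ 2 > 1, so T is not rank-1.

No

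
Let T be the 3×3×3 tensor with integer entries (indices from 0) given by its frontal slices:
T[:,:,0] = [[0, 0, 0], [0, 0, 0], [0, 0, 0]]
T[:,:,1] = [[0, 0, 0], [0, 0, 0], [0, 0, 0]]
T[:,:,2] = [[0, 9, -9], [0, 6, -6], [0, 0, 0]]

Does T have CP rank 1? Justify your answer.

Yes

If T = a ⊗ b ⊗ c then every fibre of T is a multiple of the corresponding factor, so read the factors off the fibres through the nonzero entry T[0,1,2] = 9.
The mode-1 fibre T[:,1,2] = [9, 6, 0] gives a = [3, 2, 0] (primitive direction); the mode-2 fibre T[0,:,2] = [0, 9, -9] gives b = [0, 1, -1]; then c[k] = T[0,1,k] / (a[0]·b[1]) = [0, 0, 9] / 3 = [0, 0, 3].
Expanding [3, 2, 0] ⊗ [0, 1, -1] ⊗ [0, 0, 3] reproduces all 27 entries of T, so T = [3, 2, 0] ⊗ [0, 1, -1] ⊗ [0, 0, 3] and rank(T) ≤ 1.
Equivalently every frontal slice T[:,:,k] is c[k] times the rank-1 matrix [3, 2, 0] ⊗ [0, 1, -1]. So T has rank 1 (it is nonzero).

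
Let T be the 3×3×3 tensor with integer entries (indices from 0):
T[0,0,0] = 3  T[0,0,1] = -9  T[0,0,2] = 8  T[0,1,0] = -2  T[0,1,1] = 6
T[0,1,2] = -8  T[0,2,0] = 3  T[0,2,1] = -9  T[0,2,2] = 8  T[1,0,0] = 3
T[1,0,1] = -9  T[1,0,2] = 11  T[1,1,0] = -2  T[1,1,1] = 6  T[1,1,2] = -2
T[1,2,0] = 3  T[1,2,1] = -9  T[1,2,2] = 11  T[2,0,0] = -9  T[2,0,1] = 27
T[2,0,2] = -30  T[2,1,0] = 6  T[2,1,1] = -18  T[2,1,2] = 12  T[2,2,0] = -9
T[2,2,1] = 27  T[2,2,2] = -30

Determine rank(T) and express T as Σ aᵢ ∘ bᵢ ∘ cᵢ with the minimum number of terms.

Lower bound: the mode-1 unfolding of T (rows indexed by i, columns by (j,k) = (0,0), (0,1), (0,2), (1,0), (1,1), (1,2), (2,0), (2,1), (2,2)) is [[3, -9, 8, -2, 6, -8, 3, -9, 8], [3, -9, 11, -2, 6, -2, 3, -9, 11], [-9, 27, -30, 6, -18, 12, -9, 27, -30]].
There the 2×2 minor on rows i ∈ {0, 1}, columns (j,k) ∈ {(0,0), (0,2)} is det [[3, 8], [3, 11]] = 9 ≠ 0, so this unfolding has rank ≥ 2; CP rank is at least every unfolding rank, so rank(T) ≥ 2. (Unfolding ranks only ever bound the CP rank from below — rank(T) can be strictly larger than all of them — so the matching upper bound has to come from an explicit 2-term decomposition.)
Upper bound — finding two terms. Write S_k = T[:,:,k] for the frontal slices: S₀ = [[3, -2, 3], [3, -2, 3], [-9, 6, -9]], S₁ = [[-9, 6, -9], [-9, 6, -9], [27, -18, 27]], S₂ = [[8, -8, 8], [11, -2, 11], [-30, 12, -30]].
If T = a₁ ∘ b₁ ∘ c₁ + a₂ ∘ b₂ ∘ c₂ then each S_k = c₁[k]·a₁b₁ᵀ + c₂[k]·a₂b₂ᵀ. S₀ and S₂ are linearly independent, so a₁b₁ᵀ and a₂b₂ᵀ must span the same plane of matrices: they are the rank-1 matrices of the form x·S₀ + y·S₂.
The 2×2 minor of x·S₀ + y·S₂ on rows {0,1}, columns {0,1} is 24·xy + 72·y² = 24·(x + 3·y)(y), vanishing at (x:y) = (3:-1) and (1:0).
M₁ = 3·S₀ − S₂ = [[1, 2, 1], [-2, -4, -2], [3, 6, 3]] = [1, -2, 3][1, 2, 1]ᵀ and M₂ = S₀ = [[3, -2, 3], [3, -2, 3], [-9, 6, -9]] = [1, 1, -3][3, -2, 3]ᵀ, so take a₁ = [1, -2, 3], b₁ = [1, 2, 1], a₂ = [1, 1, -3], b₂ = [3, -2, 3].
Each slice is an integer combination of E₁ = a₁b₁ᵀ and E₂ = a₂b₂ᵀ: S₀ = E₂, S₁ = −3·E₂, S₂ = −E₁ + 3·E₂; reading off coefficients, c₁ = [0, 0, -1] and c₂ = [1, -3, 3].
Hence T = [1, -2, 3] ∘ [1, 2, 1] ∘ [0, 0, -1] + [1, 1, -3] ∘ [3, -2, 3] ∘ [1, -3, 3], so rank(T) ≤ 2.
These bounds meet, so rank(T) = 2.

rank(T) = 2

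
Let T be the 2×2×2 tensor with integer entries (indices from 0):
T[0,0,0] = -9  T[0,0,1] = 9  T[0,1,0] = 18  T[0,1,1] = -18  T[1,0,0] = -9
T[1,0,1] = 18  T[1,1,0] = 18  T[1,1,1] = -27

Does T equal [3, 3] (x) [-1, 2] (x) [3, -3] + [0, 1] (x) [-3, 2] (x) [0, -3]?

Reconstruct entry (1,1,1) from the claimed factors: Σₗ aₗ[1]bₗ[1]cₗ[1] = (3)·(2)·(-3) + (1)·(2)·(-3) = -24, but T[1,1,1] = -27. The claim is false.

No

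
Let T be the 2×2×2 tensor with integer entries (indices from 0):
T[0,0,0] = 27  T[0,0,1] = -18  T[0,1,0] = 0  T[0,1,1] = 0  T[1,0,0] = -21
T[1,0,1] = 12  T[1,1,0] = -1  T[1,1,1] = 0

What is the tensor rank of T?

2

Lower bound: the mode-2 unfolding of T (rows indexed by j, columns by (i,k) = (0,0), (0,1), (1,0), (1,1)) is [[27, -18, -21, 12], [0, 0, -1, 0]].
There the 2×2 minor on rows j ∈ {0, 1}, columns (i,k) ∈ {(0,0), (1,0)} is det [[27, -21], [0, -1]] = -27 ≠ 0, so this unfolding has rank ≥ 2; CP rank is at least every unfolding rank, so rank(T) ≥ 2. (Unfolding ranks only ever bound the CP rank from below — rank(T) can be strictly larger than all of them — so the matching upper bound has to come from an explicit 2-term decomposition.)
Upper bound — finding two terms. Write S_k = T[:,:,k] for the frontal slices: S₀ = [[27, 0], [-21, -1]], S₁ = [[-18, 0], [12, 0]].
If T = a₁ (x) b₁ (x) c₁ + a₂ (x) b₂ (x) c₂ then each S_k = c₁[k]·a₁b₁ᵀ + c₂[k]·a₂b₂ᵀ. S₀ and S₁ are linearly independent, so a₁b₁ᵀ and a₂b₂ᵀ must span the same plane of matrices: they are the rank-1 matrices of the form x·S₀ + y·S₁.
det(x·S₀ + y·S₁) is −27·x² + 18·xy = (-9)·(3·x − 2·y)(x), vanishing at (x:y) = (2:3) and (0:1).
M₁ = 2·S₀ + 3·S₁ = [[0, 0], [-6, -2]] = (-2)·(0, 1)(3, 1)ᵀ and M₂ = S₁ = [[-18, 0], [12, 0]] = (-6)·(3, -2)(1, 0)ᵀ, so take a₁ = (0, 1), b₁ = (3, 1), a₂ = (3, -2), b₂ = (1, 0).
Each slice is an integer combination of E₁ = a₁b₁ᵀ and E₂ = a₂b₂ᵀ: S₀ = −E₁ + 9·E₂, S₁ = −6·E₂; reading off coefficients, c₁ = (-1, 0) and c₂ = (9, -6).
Hence T = (0, 1) (x) (3, 1) (x) (-1, 0) + (3, -2) (x) (1, 0) (x) (9, -6), so rank(T) ≤ 2.
These bounds meet, so rank(T) = 2.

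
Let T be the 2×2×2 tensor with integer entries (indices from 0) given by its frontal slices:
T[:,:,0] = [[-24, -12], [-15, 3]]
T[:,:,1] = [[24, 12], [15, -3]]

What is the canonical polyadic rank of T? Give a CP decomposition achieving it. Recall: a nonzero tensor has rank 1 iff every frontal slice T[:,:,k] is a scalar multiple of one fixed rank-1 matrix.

Lower bound: in the mode-2 unfolding of T (rows indexed by j, columns by (i,k)) the 2×2 minor on rows j ∈ {0, 1}, columns (i,k) ∈ {(0,0), (1,0)} is det [[-24, -15], [-12, 3]] = -252 ≠ 0, so that unfolding has rank ≥ 2 and hence rank(T) ≥ 2 (CP rank is at least every unfolding rank, though it can be larger).
Upper bound: T[:,:,k] = c[k]·M for every slice, with c = (1, -1) and M = [[-24, -12], [-15, 3]] (rows i, columns j).
Splitting M by its rows (i = 0, 1), M = (1, 0)(-24, -12)ᵀ + (0, 1)(-15, 3)ᵀ.
Hence T = (1, 0) ∘ (-24, -12) ∘ (1, -1) + (0, 1) ∘ (-15, 3) ∘ (1, -1), so rank(T) ≤ 2.
These bounds meet, so rank(T) = 2.

rank(T) = 2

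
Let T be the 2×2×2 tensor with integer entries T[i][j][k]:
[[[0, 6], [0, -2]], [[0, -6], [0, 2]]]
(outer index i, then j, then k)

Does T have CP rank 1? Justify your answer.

Yes

If T = a ⊗ b ⊗ c then every fibre of T is a multiple of the corresponding factor, so read the factors off the fibres through the nonzero entry T[0,0,1] = 6.
The mode-1 fibre T[:,0,1] = [6, -6] gives a = [1, -1] (primitive direction); the mode-2 fibre T[0,:,1] = [6, -2] gives b = [3, -1]; then c[k] = T[0,0,k] / (a[0]·b[0]) = [0, 6] / 3 = [0, 2].
Expanding [1, -1] ⊗ [3, -1] ⊗ [0, 2] reproduces all 8 entries of T, so T = [1, -1] ⊗ [3, -1] ⊗ [0, 2] and rank(T) ≤ 1.
Equivalently every frontal slice T[:,:,k] is c[k] times the rank-1 matrix [1, -1] ⊗ [3, -1]. So T has rank 1 (it is nonzero).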